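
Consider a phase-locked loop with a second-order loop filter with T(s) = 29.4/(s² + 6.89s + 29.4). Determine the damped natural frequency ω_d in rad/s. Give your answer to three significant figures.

ω_d ≈ 4.19 rad/s

Matching coefficients with s² + 2ζω_n s + ω_n² gives ω_n² = 29.4 ⇒ ω_n = 5.42 rad/s, and ζ = 6.89/(2ω_n) = 0.635.
ω_d = ω_n√(1−ζ²) = 4.19 rad/s.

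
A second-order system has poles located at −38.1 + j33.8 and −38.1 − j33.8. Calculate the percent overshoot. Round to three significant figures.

%OS ≈ 2.90%

The poles are at −σ ± jω_d with σ = 38.1 and ω_d = 33.8, so ω_n = √(σ²+ω_d²) = 50.9 rad/s and ζ = σ/ω_n = 0.748.
Overshoot: exp(−π·0.748/√(1−0.748²)) = 0.0290, i.e. 2.90%.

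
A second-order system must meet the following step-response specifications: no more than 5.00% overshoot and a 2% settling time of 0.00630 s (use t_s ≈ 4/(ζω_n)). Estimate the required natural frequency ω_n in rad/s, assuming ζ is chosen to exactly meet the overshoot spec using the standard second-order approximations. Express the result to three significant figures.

Inverting the overshoot relation: ζ = |ln 0.0500|/√(π² + ln²0.0500) = 0.690.
Then ω_n = 4/(ζ t_s) = 4/(0.690 × 0.00630) = 920 rad/s.

ω_n ≈ 920 rad/s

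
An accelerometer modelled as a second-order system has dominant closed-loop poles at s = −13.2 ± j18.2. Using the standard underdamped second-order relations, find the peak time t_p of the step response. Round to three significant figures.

t_p ≈ 0.173 s

t_p = π/ω_d with ω_d = 18.2 (the imaginary part), so t_p = 0.173 s.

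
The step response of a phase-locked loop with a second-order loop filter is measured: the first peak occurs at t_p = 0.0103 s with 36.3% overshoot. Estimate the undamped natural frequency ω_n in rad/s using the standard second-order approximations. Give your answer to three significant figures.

ω_n ≈ 320 rad/s

The overshoot fixes ζ = −ln(OS)/√(π²+ln²(OS)) = 0.307.
t_p = π/ω_d ⇒ ω_d = 305 rad/s; then ω_n = ω_d/√(1−ζ²) = 320 rad/s.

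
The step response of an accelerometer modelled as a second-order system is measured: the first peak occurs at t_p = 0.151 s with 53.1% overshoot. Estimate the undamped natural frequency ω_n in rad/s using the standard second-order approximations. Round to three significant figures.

From the overshoot, ζ = −ln(OS)/√(π²+ln²(OS)) = 0.198.
t_p = π/ω_d ⇒ ω_d = 20.8 rad/s; then ω_n = ω_d/√(1−ζ²) = 21.2 rad/s.

ω_n ≈ 21.2 rad/s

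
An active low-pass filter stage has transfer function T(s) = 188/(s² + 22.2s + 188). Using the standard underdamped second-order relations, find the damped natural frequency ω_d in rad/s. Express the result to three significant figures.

Comparing the denominator to s² + 2ζω_n s + ω_n²: ω_n = √188 = 13.7 rad/s, and 2ζω_n = 22.2 so ζ = 22.2/(2·13.7) = 0.810.
The damped frequency ω_d = ω_n√(1−ζ²) = 8.05 rad/s.

ω_d ≈ 8.05 rad/s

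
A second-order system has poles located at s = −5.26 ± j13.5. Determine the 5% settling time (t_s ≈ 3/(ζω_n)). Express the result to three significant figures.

For poles at −σ ± jω_d, ζω_n = σ = 5.26, so t_s ≈ 3/σ = 0.570 s.

t_s ≈ 0.570 s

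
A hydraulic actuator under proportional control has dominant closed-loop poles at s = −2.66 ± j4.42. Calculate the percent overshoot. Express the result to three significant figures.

|pole| = ω_n = √(2.66² + 4.42²) = 5.16 rad/s; ζ = cos θ = σ/ω_n = 0.516.
%OS = 100·exp(−πζ/√(1−ζ²)) = 15.1%.

%OS ≈ 15.1%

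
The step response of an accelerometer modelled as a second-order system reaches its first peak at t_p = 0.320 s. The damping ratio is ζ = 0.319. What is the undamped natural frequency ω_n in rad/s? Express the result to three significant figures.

ω_n ≈ 10.4 rad/s

Peak time t_p = π/ω_d, so ω_d = π/t_p = π/0.320 = 9.82 rad/s.
ω_n = ω_d/√(1−ζ²) = 9.82/√0.898 = 10.4 rad/s.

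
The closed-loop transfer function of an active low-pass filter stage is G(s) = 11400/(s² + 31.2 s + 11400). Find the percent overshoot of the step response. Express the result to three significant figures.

ω_n = √11400 = 107 rad/s; ζ = 31.2/(2·107) = 0.146.
Overshoot: exp(−π·0.146/√(1−0.146²)) = 0.629, i.e. 62.9%.

%OS ≈ 62.9%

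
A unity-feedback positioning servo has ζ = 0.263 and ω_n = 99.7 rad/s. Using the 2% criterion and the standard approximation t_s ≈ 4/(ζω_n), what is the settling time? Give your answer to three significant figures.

t_s ≈ 0.153 s

t_s ≈ 4/(ζω_n) = 4/(0.263 × 99.7) = 0.153 s.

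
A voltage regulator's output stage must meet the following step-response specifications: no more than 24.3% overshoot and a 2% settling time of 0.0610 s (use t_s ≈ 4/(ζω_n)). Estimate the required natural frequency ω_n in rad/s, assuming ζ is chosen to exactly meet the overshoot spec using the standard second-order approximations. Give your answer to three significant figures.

ω_n ≈ 160 rad/s

ζ = −ln(OS)/√(π² + (ln OS)²). With OS = 0.243, ln OS = −1.415 and ζ = 1.415/3.445 = 0.411.
From t_s ≈ 4/(ζω_n): ω_n = 4/(ζ·t_s) = 4/(0.411·0.0610) = 160 rad/s.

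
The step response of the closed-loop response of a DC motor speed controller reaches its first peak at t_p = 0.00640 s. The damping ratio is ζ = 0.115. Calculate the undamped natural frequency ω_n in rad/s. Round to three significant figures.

Peak time t_p = π/ω_d, so ω_d = π/t_p = π/0.00640 = 491 rad/s.
ω_n = ω_d/√(1−ζ²) = 491/√0.987 = 494 rad/s.

ω_n ≈ 494 rad/s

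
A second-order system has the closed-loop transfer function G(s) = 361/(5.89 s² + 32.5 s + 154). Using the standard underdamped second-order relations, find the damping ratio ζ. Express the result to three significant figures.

Dividing through by 5.89: denominator becomes s² + 5.518 s + 26.15.
So ω_n = √26.15 = 5.11 rad/s and ζ = 5.518/(2·5.11) = 0.540.

ζ ≈ 0.540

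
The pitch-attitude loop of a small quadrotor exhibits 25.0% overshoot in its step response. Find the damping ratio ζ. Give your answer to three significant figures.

ζ ≈ 0.404

From %OS = 100·exp(−πζ/√(1−ζ²)), invert to get ζ = −ln(OS)/√(π² + ln²(OS)) with OS = 0.250.
−ln 0.250 = 1.386, so ζ = 1.386/√(π² + 1.922) = 0.404.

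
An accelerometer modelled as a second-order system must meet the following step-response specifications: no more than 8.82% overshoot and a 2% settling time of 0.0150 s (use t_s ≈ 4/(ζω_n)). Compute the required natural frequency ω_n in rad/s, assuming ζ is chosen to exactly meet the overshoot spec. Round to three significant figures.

Inverting the overshoot relation: ζ = |ln 0.0882|/√(π² + ln²0.0882) = 0.612.
Then ω_n = 4/(ζ t_s) = 4/(0.612 × 0.0150) = 436 rad/s.

ω_n ≈ 436 rad/s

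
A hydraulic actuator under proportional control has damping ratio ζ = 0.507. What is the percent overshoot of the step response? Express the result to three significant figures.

For an underdamped second-order system, %OS = 100·exp(−πζ/√(1−ζ²)).
πζ/√(1−ζ²) = π·0.507/√(1−0.257) = 1.848, so %OS = 100·e^(−1.848) = 15.8%.

%OS ≈ 15.8%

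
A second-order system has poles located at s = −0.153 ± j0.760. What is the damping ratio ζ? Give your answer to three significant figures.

ζ ≈ 0.197

The poles are at −σ ± jω_d with σ = 0.153 and ω_d = 0.760, so ω_n = √(σ²+ω_d²) = 0.775 rad/s and ζ = σ/ω_n = 0.197.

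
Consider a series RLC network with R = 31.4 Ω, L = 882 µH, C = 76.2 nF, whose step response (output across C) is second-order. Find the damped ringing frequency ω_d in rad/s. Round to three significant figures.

ω_d ≈ 121000 rad/s

For a series RLC circuit (capacitor voltage as output), ω_n = 1/√(LC) = 1/√(882 µH · 76.2 nF) = 122000 rad/s.
ζ = (R/2)·√(C/L) = (31.4/2)·√(76.2 nF/882 µH) = 0.146.
ω_d = ω_n√(1−ζ²) = 121000 rad/s.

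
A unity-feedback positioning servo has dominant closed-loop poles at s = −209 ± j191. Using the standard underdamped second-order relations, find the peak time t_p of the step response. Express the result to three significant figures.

t_p = π/ω_d with ω_d = 191 (the imaginary part), so t_p = 0.0164 s.

t_p ≈ 0.0164 s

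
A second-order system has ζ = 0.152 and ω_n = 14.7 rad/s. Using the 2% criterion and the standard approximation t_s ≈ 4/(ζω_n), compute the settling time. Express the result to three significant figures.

t_s ≈ 4/(ζω_n) = 4/(0.152 × 14.7) = 1.79 s.

t_s ≈ 1.79 s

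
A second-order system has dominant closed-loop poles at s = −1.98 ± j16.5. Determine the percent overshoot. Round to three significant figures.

%OS ≈ 68.6%

|pole| = ω_n = √(1.98² + 16.5²) = 16.6 rad/s; ζ = cos θ = σ/ω_n = 0.119.
%OS = 100·exp(−πζ/√(1−ζ²)) = 68.6%.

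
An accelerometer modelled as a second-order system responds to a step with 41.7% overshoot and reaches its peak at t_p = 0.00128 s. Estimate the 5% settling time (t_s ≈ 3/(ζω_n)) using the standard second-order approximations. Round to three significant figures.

t_s ≈ 0.00439 s

From the overshoot, ζ = −ln(OS)/√(π²+ln²(OS)) = 0.268.
From t_p = π/ω_d, ω_d = π/0.00128 = 2450 rad/s, so ω_n = ω_d/√(1−ζ²) = 2550 rad/s.
t_s ≈ 3/(ζω_n) = 3/(0.268·2550) = 0.00439 s.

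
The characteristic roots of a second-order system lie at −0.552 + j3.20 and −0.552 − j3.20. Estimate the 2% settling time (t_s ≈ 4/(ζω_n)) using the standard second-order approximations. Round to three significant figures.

For poles at −σ ± jω_d, ζω_n = σ = 0.552, so t_s ≈ 4/σ = 7.25 s.

t_s ≈ 7.25 s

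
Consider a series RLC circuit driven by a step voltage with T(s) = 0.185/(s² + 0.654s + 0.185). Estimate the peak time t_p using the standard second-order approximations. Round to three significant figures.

t_p ≈ 11.2 s

Matching coefficients with s² + 2ζω_n s + ω_n² gives ω_n² = 0.185 ⇒ ω_n = 0.430 rad/s, and ζ = 0.654/(2ω_n) = 0.760.
ω_d = 0.430·√(1 − 0.760²) = 0.279 rad/s. Then t_p = π/ω_d = 11.2 s.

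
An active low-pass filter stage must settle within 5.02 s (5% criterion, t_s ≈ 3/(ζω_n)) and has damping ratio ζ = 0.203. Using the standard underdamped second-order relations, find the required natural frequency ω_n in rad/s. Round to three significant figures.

Rearranging t_s ≈ 3/(ζω_n) gives ω_n = 3/(ζ·t_s) = 3/(0.203 × 5.02) = 2.94 rad/s.

ω_n ≈ 2.94 rad/s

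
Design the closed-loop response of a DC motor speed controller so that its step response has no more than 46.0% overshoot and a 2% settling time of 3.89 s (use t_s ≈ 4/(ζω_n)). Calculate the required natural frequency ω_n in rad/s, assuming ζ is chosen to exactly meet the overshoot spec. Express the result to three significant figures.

ω_n ≈ 4.29 rad/s

From %OS = 100·exp(−πζ/√(1−ζ²)), invert to get ζ = −ln(OS)/√(π² + ln²(OS)) with OS = 0.460.
−ln 0.460 = 0.7765, so ζ = 0.7765/√(π² + 0.6030) = 0.240.
Then ω_n = 4/(ζ t_s) = 4/(0.240 × 3.89) = 4.29 rad/s.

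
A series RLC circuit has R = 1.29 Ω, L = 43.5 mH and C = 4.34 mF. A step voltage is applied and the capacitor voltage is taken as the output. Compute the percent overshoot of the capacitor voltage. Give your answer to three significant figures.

For a series RLC circuit (capacitor voltage as output), ω_n = 1/√(LC) = 1/√(43.5 mH · 4.34 mF) = 72.8 rad/s.
ζ = (R/2)·√(C/L) = (1.29/2)·√(4.34 mF/43.5 mH) = 0.204.
Overshoot: exp(−π·0.204/√(1−0.204²)) = 0.520, i.e. 52.0%.

%OS ≈ 52.0%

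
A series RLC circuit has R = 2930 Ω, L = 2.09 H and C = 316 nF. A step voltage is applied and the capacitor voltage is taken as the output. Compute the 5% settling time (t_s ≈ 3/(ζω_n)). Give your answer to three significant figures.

For a series RLC circuit (capacitor voltage as output), ω_n = 1/√(LC) = 1/√(2.09 H · 316 nF) = 1230 rad/s.
ζ = (R/2)·√(C/L) = (2930/2)·√(316 nF/2.09 H) = 0.570.
t_s ≈ 3/(ζω_n) = 0.00428 s.

t_s ≈ 0.00428 s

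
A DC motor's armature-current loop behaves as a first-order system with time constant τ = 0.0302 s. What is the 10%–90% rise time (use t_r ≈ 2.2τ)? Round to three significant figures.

t_r ≈ 0.0664 s

t_r ≈ 2.2τ = 0.0664 s.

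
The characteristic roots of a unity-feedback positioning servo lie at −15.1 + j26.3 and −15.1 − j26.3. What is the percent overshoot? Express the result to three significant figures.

%OS ≈ 16.5%

|pole| = ω_n = √(15.1² + 26.3²) = 30.3 rad/s; ζ = cos θ = σ/ω_n = 0.498.
Overshoot: exp(−π·0.498/√(1−0.498²)) = 0.165, i.e. 16.5%.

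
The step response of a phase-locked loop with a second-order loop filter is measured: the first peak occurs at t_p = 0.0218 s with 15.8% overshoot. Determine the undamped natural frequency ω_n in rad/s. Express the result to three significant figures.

The overshoot fixes ζ = −ln(OS)/√(π²+ln²(OS)) = 0.506.
From t_p = π/ω_d, ω_d = π/0.0218 = 144 rad/s, so ω_n = ω_d/√(1−ζ²) = 167 rad/s.

ω_n ≈ 167 rad/s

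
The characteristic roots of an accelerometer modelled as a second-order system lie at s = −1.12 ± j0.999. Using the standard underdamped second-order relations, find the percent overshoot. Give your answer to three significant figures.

%OS ≈ 2.95%

With σ = 1.12, ω_d = 0.999: ω_n = √(σ²+ω_d²) = 1.50 rad/s, ζ = σ/ω_n = 0.746.
%OS = 100·exp(−πζ/√(1−ζ²)) = 2.95%.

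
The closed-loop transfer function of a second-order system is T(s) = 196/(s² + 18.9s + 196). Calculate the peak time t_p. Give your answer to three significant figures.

ω_n = √196 = 14.0 rad/s; ζ = 18.9/(2·14.0) = 0.675.
The damped frequency ω_d = ω_n√(1−ζ²) = 10.3 rad/s. Then t_p = π/ω_d = 0.304 s.

t_p ≈ 0.304 s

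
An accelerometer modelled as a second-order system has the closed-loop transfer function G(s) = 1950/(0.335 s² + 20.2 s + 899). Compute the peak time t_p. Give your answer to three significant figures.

Dividing through by 0.335: denominator becomes s² + 60.30 s + 2684.
So ω_n = √2684 = 51.8 rad/s and ζ = 60.30/(2·51.8) = 0.582.
ω_d = ω_n√(1−ζ²) = 42.1 rad/s. t_p = π/ω_d = 0.0746 s.

t_p ≈ 0.0746 s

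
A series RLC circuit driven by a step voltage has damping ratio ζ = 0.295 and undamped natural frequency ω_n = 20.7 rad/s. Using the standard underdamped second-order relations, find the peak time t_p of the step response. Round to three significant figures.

The damped frequency is ω_d = ω_n√(1−ζ²) = 20.7·√(1−0.0870) = 19.8 rad/s.
Peak time t_p = π/ω_d = π/19.8 = 0.159 s.

t_p ≈ 0.159 s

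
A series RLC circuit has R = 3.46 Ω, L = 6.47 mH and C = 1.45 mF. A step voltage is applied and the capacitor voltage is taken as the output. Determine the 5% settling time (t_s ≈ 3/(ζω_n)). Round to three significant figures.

t_s ≈ 0.0112 s

For a series RLC circuit (capacitor voltage as output), ω_n = 1/√(LC) = 1/√(6.47 mH · 1.45 mF) = 326 rad/s.
ζ = (R/2)·√(C/L) = (3.46/2)·√(1.45 mF/6.47 mH) = 0.819.
t_s ≈ 3/(ζω_n) = 0.0112 s.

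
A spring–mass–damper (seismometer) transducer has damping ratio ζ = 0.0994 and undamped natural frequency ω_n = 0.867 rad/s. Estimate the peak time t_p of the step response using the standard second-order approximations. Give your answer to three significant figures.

t_p ≈ 3.64 s

The damped frequency is ω_d = ω_n√(1−ζ²) = 0.867·√(1−0.00988) = 0.863 rad/s.
Peak time t_p = π/ω_d = π/0.863 = 3.64 s.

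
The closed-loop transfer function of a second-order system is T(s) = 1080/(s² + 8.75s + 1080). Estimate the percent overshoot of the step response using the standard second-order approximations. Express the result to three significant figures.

Comparing the denominator to s² + 2ζω_n s + ω_n²: ω_n = √1080 = 32.9 rad/s, and 2ζω_n = 8.75 so ζ = 8.75/(2·32.9) = 0.133.
Overshoot: exp(−π·0.133/√(1−0.133²)) = 0.656, i.e. 65.6%.

%OS ≈ 65.6%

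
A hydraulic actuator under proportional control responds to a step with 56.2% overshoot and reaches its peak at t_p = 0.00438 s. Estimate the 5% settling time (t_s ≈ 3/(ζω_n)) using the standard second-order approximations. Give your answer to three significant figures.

ζ from %OS: ζ = |ln 0.562|/√(π²+ln²0.562) = 0.180.
From t_p = π/ω_d, ω_d = π/0.00438 = 717 rad/s, so ω_n = ω_d/√(1−ζ²) = 729 rad/s.
t_s ≈ 3/(ζω_n) = 3/(0.180·729) = 0.0228 s.

t_s ≈ 0.0228 s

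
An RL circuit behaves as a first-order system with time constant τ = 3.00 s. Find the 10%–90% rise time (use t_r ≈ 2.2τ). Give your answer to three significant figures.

t_r ≈ 6.60 s

t_r ≈ 2.2τ = 6.60 s.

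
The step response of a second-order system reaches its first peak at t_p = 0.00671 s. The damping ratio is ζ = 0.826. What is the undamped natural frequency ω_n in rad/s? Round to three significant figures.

ω_n ≈ 831 rad/s

Peak time t_p = π/ω_d, so ω_d = π/t_p = π/0.00671 = 468 rad/s.
ω_n = ω_d/√(1−ζ²) = 468/√0.318 = 831 rad/s.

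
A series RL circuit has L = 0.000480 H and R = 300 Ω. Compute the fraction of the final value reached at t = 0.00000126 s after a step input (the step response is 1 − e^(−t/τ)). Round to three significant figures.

y/y_∞ ≈ 0.545

τ = L/R = 0.000480/300 = 0.00000160 s.
y(t)/y_∞ = 1 − e^(−t/τ) = 1 − e^(−0.00000126/0.00000160) = 1 − e^(−0.787) = 0.545.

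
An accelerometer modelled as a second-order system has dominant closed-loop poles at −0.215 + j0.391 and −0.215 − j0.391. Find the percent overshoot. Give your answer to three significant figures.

%OS ≈ 17.8%

With σ = 0.215, ω_d = 0.391: ω_n = √(σ²+ω_d²) = 0.446 rad/s, ζ = σ/ω_n = 0.482.
%OS = 100 e^{−πζ/√(1−ζ²)} with ζ = 0.482 gives 17.8%.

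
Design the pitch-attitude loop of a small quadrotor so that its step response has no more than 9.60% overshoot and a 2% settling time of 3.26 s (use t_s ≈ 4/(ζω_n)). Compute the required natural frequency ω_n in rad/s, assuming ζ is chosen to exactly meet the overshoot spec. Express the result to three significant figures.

ζ = −ln(OS)/√(π² + (ln OS)²). With OS = 0.0960, ln OS = −2.343 and ζ = 2.343/3.919 = 0.598.
Then ω_n = 4/(ζ t_s) = 4/(0.598 × 3.26) = 2.05 rad/s.

ω_n ≈ 2.05 rad/s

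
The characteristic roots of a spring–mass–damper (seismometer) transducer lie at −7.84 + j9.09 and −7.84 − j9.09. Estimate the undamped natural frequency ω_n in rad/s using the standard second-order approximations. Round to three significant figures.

With σ = 7.84, ω_d = 9.09: ω_n = √(σ²+ω_d²) = 12.0 rad/s, ζ = σ/ω_n = 0.653.

ω_n ≈ 12.0 rad/s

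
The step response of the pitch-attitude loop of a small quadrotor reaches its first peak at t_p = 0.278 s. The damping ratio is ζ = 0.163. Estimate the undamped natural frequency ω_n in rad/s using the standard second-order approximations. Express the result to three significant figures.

ω_n ≈ 11.5 rad/s

Peak time t_p = π/ω_d, so ω_d = π/t_p = π/0.278 = 11.3 rad/s.
ω_n = ω_d/√(1−ζ²) = 11.3/√0.973 = 11.5 rad/s.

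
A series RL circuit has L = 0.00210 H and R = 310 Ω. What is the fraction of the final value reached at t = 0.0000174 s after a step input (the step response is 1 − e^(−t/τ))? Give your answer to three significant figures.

y/y_∞ ≈ 0.923

τ = L/R = 0.00210/310 = 0.00000677 s.
y(t)/y_∞ = 1 − e^(−t/τ) = 1 − e^(−0.0000174/0.00000677) = 1 − e^(−2.57) = 0.923.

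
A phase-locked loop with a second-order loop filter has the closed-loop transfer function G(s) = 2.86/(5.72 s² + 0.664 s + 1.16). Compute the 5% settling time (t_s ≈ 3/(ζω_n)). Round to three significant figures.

Dividing through by 5.72: denominator becomes s² + 0.1161 s + 0.2028.
So ω_n = √0.2028 = 0.450 rad/s and ζ = 0.1161/(2·0.450) = 0.129.
t_s ≈ 3/(ζω_n) = 51.7 s.

t_s ≈ 51.7 s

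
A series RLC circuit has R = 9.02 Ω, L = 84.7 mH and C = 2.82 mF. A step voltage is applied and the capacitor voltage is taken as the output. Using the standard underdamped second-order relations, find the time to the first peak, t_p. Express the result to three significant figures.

For a series RLC circuit (capacitor voltage as output), ω_n = 1/√(LC) = 1/√(84.7 mH · 2.82 mF) = 64.7 rad/s.
ζ = (R/2)·√(C/L) = (9.02/2)·√(2.82 mF/84.7 mH) = 0.823.
ω_d = ω_n√(1−ζ²) = 36.8 rad/s. t_p = π/ω_d = 0.0855 s.

t_p ≈ 0.0855 s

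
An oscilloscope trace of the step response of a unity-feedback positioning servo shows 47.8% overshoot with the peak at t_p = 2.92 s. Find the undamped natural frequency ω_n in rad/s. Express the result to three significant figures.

ω_n ≈ 1.11 rad/s

From the overshoot, ζ = −ln(OS)/√(π²+ln²(OS)) = 0.229.
From t_p = π/ω_d, ω_d = π/2.92 = 1.08 rad/s, so ω_n = ω_d/√(1−ζ²) = 1.11 rad/s.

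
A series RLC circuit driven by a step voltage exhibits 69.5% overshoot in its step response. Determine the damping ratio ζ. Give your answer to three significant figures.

ζ ≈ 0.115

ζ = −ln(OS)/√(π² + (ln OS)²). With OS = 0.695, ln OS = −0.3638 and ζ = 0.3638/3.163 = 0.115.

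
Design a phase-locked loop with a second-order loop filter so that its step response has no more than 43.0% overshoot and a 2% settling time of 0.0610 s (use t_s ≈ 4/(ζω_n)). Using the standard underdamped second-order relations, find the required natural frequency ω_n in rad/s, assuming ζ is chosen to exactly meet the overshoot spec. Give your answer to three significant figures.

Inverting the overshoot relation: ζ = |ln 0.430|/√(π² + ln²0.430) = 0.259.
Then ω_n = 4/(ζ t_s) = 4/(0.259 × 0.0610) = 253 rad/s.

ω_n ≈ 253 rad/s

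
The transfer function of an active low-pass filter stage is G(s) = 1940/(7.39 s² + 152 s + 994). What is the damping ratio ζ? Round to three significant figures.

ζ ≈ 0.887

Dividing through by 7.39: denominator becomes s² + 20.57 s + 134.5.
So ω_n = √134.5 = 11.6 rad/s and ζ = 20.57/(2·11.6) = 0.887.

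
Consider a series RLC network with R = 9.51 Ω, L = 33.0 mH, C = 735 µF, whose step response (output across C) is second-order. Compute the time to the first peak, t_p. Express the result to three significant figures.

For a series RLC circuit (capacitor voltage as output), ω_n = 1/√(LC) = 1/√(33.0 mH · 735 µF) = 203 rad/s.
ζ = (R/2)·√(C/L) = (9.51/2)·√(735 µF/33.0 mH) = 0.710.
The damped frequency ω_d = ω_n√(1−ζ²) = 143 rad/s. t_p = π/ω_d = 0.0220 s.

t_p ≈ 0.0220 s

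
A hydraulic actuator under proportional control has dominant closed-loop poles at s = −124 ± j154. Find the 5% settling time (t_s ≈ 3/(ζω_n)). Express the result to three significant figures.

t_s ≈ 0.0242 s

For poles at −σ ± jω_d, ζω_n = σ = 124, so t_s ≈ 3/σ = 0.0242 s.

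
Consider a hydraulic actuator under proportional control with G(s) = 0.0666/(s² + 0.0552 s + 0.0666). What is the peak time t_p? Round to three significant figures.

t_p ≈ 12.2 s

ω_n = √0.0666 = 0.258 rad/s; ζ = 0.0552/(2·0.258) = 0.107.
The damped frequency ω_d = ω_n√(1−ζ²) = 0.257 rad/s. Then t_p = π/ω_d = 12.2 s.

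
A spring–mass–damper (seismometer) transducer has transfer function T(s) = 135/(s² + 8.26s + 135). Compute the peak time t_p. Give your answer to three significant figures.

Comparing the denominator to s² + 2ζω_n s + ω_n²: ω_n = √135 = 11.6 rad/s, and 2ζω_n = 8.26 so ζ = 8.26/(2·11.6) = 0.355.
The damped frequency ω_d = ω_n√(1−ζ²) = 10.9 rad/s. Then t_p = π/ω_d = 0.289 s.

t_p ≈ 0.289 s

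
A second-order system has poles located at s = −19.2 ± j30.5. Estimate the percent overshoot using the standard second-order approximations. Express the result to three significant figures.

With σ = 19.2, ω_d = 30.5: ω_n = √(σ²+ω_d²) = 36.0 rad/s, ζ = σ/ω_n = 0.533.
%OS = 100 e^{−πζ/√(1−ζ²)} with ζ = 0.533 gives 13.8%.

%OS ≈ 13.8%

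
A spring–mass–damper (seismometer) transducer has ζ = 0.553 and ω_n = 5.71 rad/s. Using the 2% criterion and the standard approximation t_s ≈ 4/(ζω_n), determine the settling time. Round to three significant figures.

t_s ≈ 1.27 s

t_s ≈ 4/(ζω_n) = 4/(0.553 × 5.71) = 1.27 s.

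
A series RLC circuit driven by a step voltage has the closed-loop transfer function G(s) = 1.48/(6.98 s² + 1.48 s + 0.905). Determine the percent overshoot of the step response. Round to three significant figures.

%OS ≈ 38.0%

Dividing through by 6.98: denominator becomes s² + 0.2120 s + 0.1297.
So ω_n = √0.1297 = 0.360 rad/s and ζ = 0.2120/(2·0.360) = 0.294.
%OS = 100 e^{−πζ/√(1−ζ²)} with ζ = 0.294 gives 38.0%.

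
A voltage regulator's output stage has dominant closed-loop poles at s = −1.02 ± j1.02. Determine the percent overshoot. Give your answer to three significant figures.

|pole| = ω_n = √(1.02² + 1.02²) = 1.44 rad/s; ζ = cos θ = σ/ω_n = 0.707.
Overshoot: exp(−π·0.707/√(1−0.707²)) = 0.0432, i.e. 4.32%.

%OS ≈ 4.32%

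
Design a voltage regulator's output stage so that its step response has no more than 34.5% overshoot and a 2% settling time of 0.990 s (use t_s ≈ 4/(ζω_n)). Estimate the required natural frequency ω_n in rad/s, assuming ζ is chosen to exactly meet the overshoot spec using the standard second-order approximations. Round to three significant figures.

ω_n ≈ 12.6 rad/s

Inverting the overshoot relation: ζ = |ln 0.345|/√(π² + ln²0.345) = 0.321.
Then ω_n = 4/(ζ t_s) = 4/(0.321 × 0.990) = 12.6 rad/s.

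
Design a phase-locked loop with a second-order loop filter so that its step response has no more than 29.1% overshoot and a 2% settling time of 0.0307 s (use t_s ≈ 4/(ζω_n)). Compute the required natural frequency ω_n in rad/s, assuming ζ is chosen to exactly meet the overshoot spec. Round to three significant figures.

Inverting the overshoot relation: ζ = |ln 0.291|/√(π² + ln²0.291) = 0.366.
Then ω_n = 4/(ζ t_s) = 4/(0.366 × 0.0307) = 356 rad/s.

ω_n ≈ 356 rad/s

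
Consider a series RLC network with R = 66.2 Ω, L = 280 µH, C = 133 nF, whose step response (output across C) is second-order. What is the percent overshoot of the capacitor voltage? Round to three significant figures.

For a series RLC circuit (capacitor voltage as output), ω_n = 1/√(LC) = 1/√(280 µH · 133 nF) = 164000 rad/s.
ζ = (R/2)·√(C/L) = (66.2/2)·√(133 nF/280 µH) = 0.721.
Overshoot: exp(−π·0.721/√(1−0.721²)) = 0.0379, i.e. 3.79%.

%OS ≈ 3.79%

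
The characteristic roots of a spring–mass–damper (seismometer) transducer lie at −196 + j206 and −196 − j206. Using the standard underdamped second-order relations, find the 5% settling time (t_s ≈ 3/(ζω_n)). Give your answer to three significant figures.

For poles at −σ ± jω_d, ζω_n = σ = 196, so t_s ≈ 3/σ = 0.0153 s.

t_s ≈ 0.0153 s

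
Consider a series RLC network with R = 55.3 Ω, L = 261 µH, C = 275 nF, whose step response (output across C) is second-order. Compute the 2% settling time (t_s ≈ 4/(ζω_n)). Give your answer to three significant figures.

t_s ≈ 0.0000378 s

For a series RLC circuit (capacitor voltage as output), ω_n = 1/√(LC) = 1/√(261 µH · 275 nF) = 118000 rad/s.
ζ = (R/2)·√(C/L) = (55.3/2)·√(275 nF/261 µH) = 0.898.
t_s ≈ 4/(ζω_n) = 0.0000378 s.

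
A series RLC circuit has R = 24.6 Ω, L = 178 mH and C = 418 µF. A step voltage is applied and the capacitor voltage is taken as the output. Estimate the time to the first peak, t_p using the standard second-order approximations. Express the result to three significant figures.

t_p ≈ 0.0337 s

For a series RLC circuit (capacitor voltage as output), ω_n = 1/√(LC) = 1/√(178 mH · 418 µF) = 116 rad/s.
ζ = (R/2)·√(C/L) = (24.6/2)·√(418 µF/178 mH) = 0.596.
The damped frequency ω_d = ω_n√(1−ζ²) = 93.1 rad/s. t_p = π/ω_d = 0.0337 s.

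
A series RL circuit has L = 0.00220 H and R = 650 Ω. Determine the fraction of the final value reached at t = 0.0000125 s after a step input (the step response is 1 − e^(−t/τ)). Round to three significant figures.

y/y_∞ ≈ 0.975

τ = L/R = 0.00220/650 = 0.00000338 s.
y(t)/y_∞ = 1 − e^(−t/τ) = 1 − e^(−0.0000125/0.00000338) = 1 − e^(−3.69) = 0.975.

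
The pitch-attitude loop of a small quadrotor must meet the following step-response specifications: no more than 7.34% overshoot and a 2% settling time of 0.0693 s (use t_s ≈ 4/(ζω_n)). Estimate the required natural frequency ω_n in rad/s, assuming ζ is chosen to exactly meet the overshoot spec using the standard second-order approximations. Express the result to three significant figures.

ω_n ≈ 90.3 rad/s

Inverting the overshoot relation: ζ = |ln 0.0734|/√(π² + ln²0.0734) = 0.639.
Then ω_n = 4/(ζ t_s) = 4/(0.639 × 0.0693) = 90.3 rad/s.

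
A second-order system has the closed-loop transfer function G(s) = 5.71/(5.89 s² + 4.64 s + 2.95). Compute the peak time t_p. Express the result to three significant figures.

Dividing through by 5.89: denominator becomes s² + 0.7878 s + 0.5008.
So ω_n = √0.5008 = 0.708 rad/s and ζ = 0.7878/(2·0.708) = 0.557.
ω_d = 0.708·√(1 − 0.557²) = 0.588 rad/s. t_p = π/ω_d = 5.34 s.

t_p ≈ 5.34 s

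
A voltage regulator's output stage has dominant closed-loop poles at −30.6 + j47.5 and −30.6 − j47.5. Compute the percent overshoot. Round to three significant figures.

With σ = 30.6, ω_d = 47.5: ω_n = √(σ²+ω_d²) = 56.5 rad/s, ζ = σ/ω_n = 0.542.
%OS = 100·exp(−πζ/√(1−ζ²)) = 13.2%.

%OS ≈ 13.2%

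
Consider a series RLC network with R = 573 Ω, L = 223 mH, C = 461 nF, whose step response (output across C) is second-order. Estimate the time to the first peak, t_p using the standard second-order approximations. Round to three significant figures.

t_p ≈ 0.00111 s

For a series RLC circuit (capacitor voltage as output), ω_n = 1/√(LC) = 1/√(223 mH · 461 nF) = 3120 rad/s.
ζ = (R/2)·√(C/L) = (573/2)·√(461 nF/223 mH) = 0.412.
ω_d = ω_n√(1−ζ²) = 2840 rad/s. t_p = π/ω_d = 0.00111 s.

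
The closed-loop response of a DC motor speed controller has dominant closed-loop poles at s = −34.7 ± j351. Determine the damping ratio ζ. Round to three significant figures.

The poles are at −σ ± jω_d with σ = 34.7 and ω_d = 351, so ω_n = √(σ²+ω_d²) = 353 rad/s and ζ = σ/ω_n = 0.0984.

ζ ≈ 0.0984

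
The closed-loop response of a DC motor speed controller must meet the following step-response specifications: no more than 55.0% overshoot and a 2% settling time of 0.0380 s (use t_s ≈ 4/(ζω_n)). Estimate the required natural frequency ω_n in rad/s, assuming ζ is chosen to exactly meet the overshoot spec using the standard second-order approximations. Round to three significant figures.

ω_n ≈ 563 rad/s

From %OS = 100·exp(−πζ/√(1−ζ²)), invert to get ζ = −ln(OS)/√(π² + ln²(OS)) with OS = 0.550.
−ln 0.550 = 0.5978, so ζ = 0.5978/√(π² + 0.3574) = 0.187.
Then ω_n = 4/(ζ t_s) = 4/(0.187 × 0.0380) = 563 rad/s.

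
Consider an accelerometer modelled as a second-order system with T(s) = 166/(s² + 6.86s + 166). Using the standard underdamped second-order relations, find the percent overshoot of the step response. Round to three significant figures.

%OS ≈ 42.0%

ω_n = √166 = 12.9 rad/s; ζ = 6.86/(2·12.9) = 0.266.
Overshoot: exp(−π·0.266/√(1−0.266²)) = 0.420, i.e. 42.0%.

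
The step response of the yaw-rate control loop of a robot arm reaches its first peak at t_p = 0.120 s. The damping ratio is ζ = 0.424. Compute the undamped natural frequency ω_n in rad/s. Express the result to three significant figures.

ω_n ≈ 28.9 rad/s

Peak time t_p = π/ω_d, so ω_d = π/t_p = π/0.120 = 26.2 rad/s.
ω_n = ω_d/√(1−ζ²) = 26.2/√0.820 = 28.9 rad/s.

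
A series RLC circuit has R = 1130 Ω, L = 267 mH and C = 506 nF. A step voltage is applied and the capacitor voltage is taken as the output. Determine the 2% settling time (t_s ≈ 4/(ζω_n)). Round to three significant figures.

t_s ≈ 0.00189 s

For a series RLC circuit (capacitor voltage as output), ω_n = 1/√(LC) = 1/√(267 mH · 506 nF) = 2720 rad/s.
ζ = (R/2)·√(C/L) = (1130/2)·√(506 nF/267 mH) = 0.778.
t_s ≈ 4/(ζω_n) = 0.00189 s.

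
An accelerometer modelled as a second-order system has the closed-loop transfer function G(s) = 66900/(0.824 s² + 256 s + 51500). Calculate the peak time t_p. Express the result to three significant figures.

Dividing through by 0.824: denominator becomes s² + 310.7 s + 62500.
So ω_n = √62500 = 250 rad/s and ζ = 310.7/(2·250) = 0.621.
ω_d = 250·√(1 − 0.621²) = 196 rad/s. t_p = π/ω_d = 0.0160 s.

t_p ≈ 0.0160 s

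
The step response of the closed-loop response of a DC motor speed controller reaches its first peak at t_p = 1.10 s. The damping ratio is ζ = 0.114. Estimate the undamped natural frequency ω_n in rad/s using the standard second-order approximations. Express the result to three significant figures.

Peak time t_p = π/ω_d, so ω_d = π/t_p = π/1.10 = 2.86 rad/s.
ω_n = ω_d/√(1−ζ²) = 2.86/√0.987 = 2.87 rad/s.

ω_n ≈ 2.87 rad/s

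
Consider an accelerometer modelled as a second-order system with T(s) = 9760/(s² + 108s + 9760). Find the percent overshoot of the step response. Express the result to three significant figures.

Comparing the denominator to s² + 2ζω_n s + ω_n²: ω_n = √9760 = 98.8 rad/s, and 2ζω_n = 108 so ζ = 108/(2·98.8) = 0.547.
%OS = 100·exp(−πζ/√(1−ζ²)) = 12.9%.

%OS ≈ 12.9%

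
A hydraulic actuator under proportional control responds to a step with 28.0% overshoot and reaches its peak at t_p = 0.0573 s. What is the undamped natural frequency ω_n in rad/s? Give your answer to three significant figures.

ω_n ≈ 59.2 rad/s

From the overshoot, ζ = −ln(OS)/√(π²+ln²(OS)) = 0.376.
From t_p = π/ω_d, ω_d = π/0.0573 = 54.8 rad/s, so ω_n = ω_d/√(1−ζ²) = 59.2 rad/s.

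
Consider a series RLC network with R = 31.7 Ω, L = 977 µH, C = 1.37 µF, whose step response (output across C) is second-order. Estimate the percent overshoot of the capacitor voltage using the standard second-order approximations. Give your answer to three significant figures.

%OS ≈ 9.86%

For a series RLC circuit (capacitor voltage as output), ω_n = 1/√(LC) = 1/√(977 µH · 1.37 µF) = 27300 rad/s.
ζ = (R/2)·√(C/L) = (31.7/2)·√(1.37 µF/977 µH) = 0.594.
%OS = 100·exp(−πζ/√(1−ζ²)) = 9.86%.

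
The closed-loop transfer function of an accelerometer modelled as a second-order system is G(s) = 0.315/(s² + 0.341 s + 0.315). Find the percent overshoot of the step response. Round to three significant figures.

ω_n = √0.315 = 0.561 rad/s; ζ = 0.341/(2·0.561) = 0.304.
%OS = 100·exp(−πζ/√(1−ζ²)) = 36.7%.

%OS ≈ 36.7%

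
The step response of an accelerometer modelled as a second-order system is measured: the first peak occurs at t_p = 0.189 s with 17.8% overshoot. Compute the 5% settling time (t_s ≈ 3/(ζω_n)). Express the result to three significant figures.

ζ from %OS: ζ = |ln 0.178|/√(π²+ln²0.178) = 0.482.
From t_p = π/ω_d, ω_d = π/0.189 = 16.6 rad/s, so ω_n = ω_d/√(1−ζ²) = 19.0 rad/s.
t_s ≈ 3/(ζω_n) = 3/(0.482·19.0) = 0.329 s.

t_s ≈ 0.329 s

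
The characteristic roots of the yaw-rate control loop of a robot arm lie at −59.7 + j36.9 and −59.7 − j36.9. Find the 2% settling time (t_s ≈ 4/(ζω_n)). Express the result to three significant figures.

For poles at −σ ± jω_d, ζω_n = σ = 59.7, so t_s ≈ 4/σ = 0.0670 s.

t_s ≈ 0.0670 s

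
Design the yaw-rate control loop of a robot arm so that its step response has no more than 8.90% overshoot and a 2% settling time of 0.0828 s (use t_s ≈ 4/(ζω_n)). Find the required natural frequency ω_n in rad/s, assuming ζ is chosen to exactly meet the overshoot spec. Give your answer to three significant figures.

ζ = −ln(OS)/√(π² + (ln OS)²). With OS = 0.0890, ln OS = −2.419 and ζ = 2.419/3.965 = 0.610.
From t_s ≈ 4/(ζω_n): ω_n = 4/(ζ·t_s) = 4/(0.610·0.0828) = 79.2 rad/s.

ω_n ≈ 79.2 rad/s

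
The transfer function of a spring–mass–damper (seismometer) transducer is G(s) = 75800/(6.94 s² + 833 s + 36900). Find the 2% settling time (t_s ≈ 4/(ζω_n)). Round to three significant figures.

t_s ≈ 0.0667 s

Dividing through by 6.94: denominator becomes s² + 120.0 s + 5317.
So ω_n = √5317 = 72.9 rad/s and ζ = 120.0/(2·72.9) = 0.823.
t_s ≈ 4/(ζω_n) = 0.0667 s.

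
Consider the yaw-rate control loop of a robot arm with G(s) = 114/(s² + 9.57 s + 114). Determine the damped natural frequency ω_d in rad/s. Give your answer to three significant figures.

ω_d ≈ 9.54 rad/s

ω_n = √114 = 10.7 rad/s; ζ = 9.57/(2·10.7) = 0.448.
The damped frequency ω_d = ω_n√(1−ζ²) = 9.54 rad/s.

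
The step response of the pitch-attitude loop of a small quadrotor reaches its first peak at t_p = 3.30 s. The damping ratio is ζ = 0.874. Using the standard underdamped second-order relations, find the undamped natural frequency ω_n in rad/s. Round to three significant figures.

Peak time t_p = π/ω_d, so ω_d = π/t_p = π/3.30 = 0.952 rad/s.
ω_n = ω_d/√(1−ζ²) = 0.952/√0.236 = 1.96 rad/s.

ω_n ≈ 1.96 rad/s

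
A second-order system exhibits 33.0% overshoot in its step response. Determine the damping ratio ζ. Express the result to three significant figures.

ζ ≈ 0.333

Inverting the overshoot relation: ζ = |ln 0.330|/√(π² + ln²0.330) = 0.333.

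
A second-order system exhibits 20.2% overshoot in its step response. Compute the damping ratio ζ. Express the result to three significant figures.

ζ = −ln(OS)/√(π² + (ln OS)²). With OS = 0.202, ln OS = −1.599 and ζ = 1.599/3.525 = 0.454.

ζ ≈ 0.454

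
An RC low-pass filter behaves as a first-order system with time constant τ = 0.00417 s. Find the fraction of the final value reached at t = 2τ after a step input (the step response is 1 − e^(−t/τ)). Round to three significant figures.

y/y_∞ ≈ 0.865

y(t)/y_∞ = 1 − e^(−t/τ) = 1 − e^(−2) = 1 − e^(−2.00) = 0.865.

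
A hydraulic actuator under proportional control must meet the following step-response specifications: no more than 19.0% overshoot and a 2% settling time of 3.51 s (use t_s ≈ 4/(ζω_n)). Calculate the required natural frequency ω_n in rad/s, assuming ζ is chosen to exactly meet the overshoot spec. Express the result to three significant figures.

ω_n ≈ 2.44 rad/s

Inverting the overshoot relation: ζ = |ln 0.190|/√(π² + ln²0.190) = 0.467.
From t_s ≈ 4/(ζω_n): ω_n = 4/(ζ·t_s) = 4/(0.467·3.51) = 2.44 rad/s.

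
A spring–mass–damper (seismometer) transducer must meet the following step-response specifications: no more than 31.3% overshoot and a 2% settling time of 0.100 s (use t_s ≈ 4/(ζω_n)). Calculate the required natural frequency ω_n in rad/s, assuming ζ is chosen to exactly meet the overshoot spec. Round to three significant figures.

Inverting the overshoot relation: ζ = |ln 0.313|/√(π² + ln²0.313) = 0.347.
Then ω_n = 4/(ζ t_s) = 4/(0.347 × 0.100) = 115 rad/s.

ω_n ≈ 115 rad/s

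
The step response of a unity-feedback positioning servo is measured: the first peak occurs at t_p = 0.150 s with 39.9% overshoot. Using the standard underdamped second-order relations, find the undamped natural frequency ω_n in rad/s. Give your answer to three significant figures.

From the overshoot, ζ = −ln(OS)/√(π²+ln²(OS)) = 0.281.
t_p = π/ω_d ⇒ ω_d = 20.9 rad/s; then ω_n = ω_d/√(1−ζ²) = 21.8 rad/s.

ω_n ≈ 21.8 rad/s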